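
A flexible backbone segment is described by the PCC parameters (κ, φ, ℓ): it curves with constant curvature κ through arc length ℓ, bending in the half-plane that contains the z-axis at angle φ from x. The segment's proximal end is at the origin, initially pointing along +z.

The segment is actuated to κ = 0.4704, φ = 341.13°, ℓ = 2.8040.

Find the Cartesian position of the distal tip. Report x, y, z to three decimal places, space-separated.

1.510 -0.516 2.059

θ = κ·ℓ = 0.4704 × 2.8040 = 1.31900 rad
ρ = (1 − cos θ)/κ = (1 − 0.24914)/0.4704 = 1.59621
z = sin θ / κ = 0.96847/0.4704 = 2.05882
x = ρ cos φ = 1.59621 × cos(341.13°) = 1.51042
y = ρ sin φ = 1.59621 × sin(341.13°) = -0.51625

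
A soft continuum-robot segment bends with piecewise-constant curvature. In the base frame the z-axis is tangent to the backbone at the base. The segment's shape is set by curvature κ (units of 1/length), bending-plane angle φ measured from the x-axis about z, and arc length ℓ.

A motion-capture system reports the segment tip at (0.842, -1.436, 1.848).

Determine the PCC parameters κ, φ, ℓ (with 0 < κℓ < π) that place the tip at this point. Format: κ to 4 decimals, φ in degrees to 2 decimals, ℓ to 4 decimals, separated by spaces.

ρ = √(x²+y²) = √(0.842² + -1.436²) = 1.66465
φ = atan2(y, x) mod 360° = atan2(-1.436, 0.842) = 300.3853°
|p|² = ρ² + z² = 1.66465² + 1.848² = 6.18616
κ = 2ρ / |p|² = 2×1.66465 / 6.18616 = 0.53818
θ = 2·atan2(ρ, z) = 2·atan2(1.66465, 1.848) = 1.46650 rad
ℓ = θ/κ = 1.46650/0.53818 = 2.72489

0.5382 300.39 2.7249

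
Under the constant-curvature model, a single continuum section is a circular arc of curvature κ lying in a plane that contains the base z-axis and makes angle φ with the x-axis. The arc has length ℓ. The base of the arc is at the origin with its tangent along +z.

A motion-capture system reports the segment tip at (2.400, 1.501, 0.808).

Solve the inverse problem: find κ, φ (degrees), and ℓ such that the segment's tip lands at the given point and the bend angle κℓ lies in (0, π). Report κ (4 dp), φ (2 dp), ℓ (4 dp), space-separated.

ρ = √(x²+y²) = √(2.400² + 1.501²) = 2.83072
φ = atan2(y, x) mod 360° = atan2(1.501, 2.400) = 32.0225°
|p|² = ρ² + z² = 2.83072² + 0.808² = 8.66587
κ = 2ρ / |p|² = 2×2.83072 / 8.66587 = 0.65330
θ = 2·atan2(ρ, z) = 2·atan2(2.83072, 0.808) = 2.58550 rad
ℓ = θ/κ = 2.58550/0.65330 = 3.95758

0.6533 32.02 3.9576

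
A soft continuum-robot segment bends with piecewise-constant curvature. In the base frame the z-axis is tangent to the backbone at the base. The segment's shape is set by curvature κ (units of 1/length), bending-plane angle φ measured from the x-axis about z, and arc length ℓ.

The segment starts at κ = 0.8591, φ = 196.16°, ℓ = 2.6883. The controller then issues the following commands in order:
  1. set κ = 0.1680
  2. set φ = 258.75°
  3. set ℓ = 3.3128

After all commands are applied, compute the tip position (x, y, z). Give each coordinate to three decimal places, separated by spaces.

-0.175 -0.881 3.144

initial: κ=0.8591, φ=196.16°, ℓ=2.6883
cmd 1: set κ=0.1680 → (κ,φ,ℓ)=(0.1680,196.16°,2.6883) → tip=(-0.5732,-0.1661,2.5978)
cmd 2: set φ=258.75° → (κ,φ,ℓ)=(0.1680,258.75°,2.6883) → tip=(-0.1164,-0.5853,2.5978)
cmd 3: set ℓ=3.3128 → (κ,φ,ℓ)=(0.1680,258.75°,3.3128) → tip=(-0.1753,-0.8811,3.1444)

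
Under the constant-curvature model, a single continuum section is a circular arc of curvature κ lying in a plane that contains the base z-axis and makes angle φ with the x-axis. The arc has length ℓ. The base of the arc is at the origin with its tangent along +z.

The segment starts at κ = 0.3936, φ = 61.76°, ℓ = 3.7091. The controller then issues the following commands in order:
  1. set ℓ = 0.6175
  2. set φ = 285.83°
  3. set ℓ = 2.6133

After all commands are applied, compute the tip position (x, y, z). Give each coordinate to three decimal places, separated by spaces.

initial: κ=0.3936, φ=61.76°, ℓ=3.7091
cmd 1: set ℓ=0.6175 → (κ,φ,ℓ)=(0.3936,61.76°,0.6175) → tip=(0.0353,0.0658,0.6114)
cmd 2: set φ=285.83° → (κ,φ,ℓ)=(0.3936,285.83°,0.6175) → tip=(0.0204,-0.0718,0.6114)
cmd 3: set ℓ=2.6133 → (κ,φ,ℓ)=(0.3936,285.83°,2.6133) → tip=(0.3354,-1.1830,2.1763)

0.335 -1.183 2.176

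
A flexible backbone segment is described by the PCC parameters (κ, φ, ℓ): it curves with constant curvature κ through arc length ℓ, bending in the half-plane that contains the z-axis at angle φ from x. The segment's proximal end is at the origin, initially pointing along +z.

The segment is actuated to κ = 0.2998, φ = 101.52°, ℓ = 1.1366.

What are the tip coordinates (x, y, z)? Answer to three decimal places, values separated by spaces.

-0.038 0.188 1.115

θ = κ·ℓ = 0.2998 × 1.1366 = 0.34075 rad
ρ = (1 − cos θ)/κ = (1 − 0.94250)/0.2998 = 0.19178
z = sin θ / κ = 0.33420/0.2998 = 1.11473
x = ρ cos φ = 0.19178 × cos(101.52°) = -0.03830
y = ρ sin φ = 0.19178 × sin(101.52°) = 0.18792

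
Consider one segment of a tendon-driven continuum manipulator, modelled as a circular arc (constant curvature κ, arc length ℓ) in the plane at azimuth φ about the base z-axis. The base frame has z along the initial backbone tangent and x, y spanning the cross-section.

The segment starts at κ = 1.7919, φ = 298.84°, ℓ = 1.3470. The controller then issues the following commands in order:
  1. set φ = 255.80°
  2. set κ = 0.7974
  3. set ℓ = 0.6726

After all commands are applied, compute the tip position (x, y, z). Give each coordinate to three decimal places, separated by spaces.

-0.043 -0.171 0.641

initial: κ=1.7919, φ=298.84°, ℓ=1.3470
cmd 1: set φ=255.80° → (κ,φ,ℓ)=(1.7919,255.80°,1.3470) → tip=(-0.2391,-0.9449,0.3713)
cmd 2: set κ=0.7974 → (κ,φ,ℓ)=(0.7974,255.80°,1.3470) → tip=(-0.1610,-0.6364,1.1025)
cmd 3: set ℓ=0.6726 → (κ,φ,ℓ)=(0.7974,255.80°,0.6726) → tip=(-0.0432,-0.1707,0.6408)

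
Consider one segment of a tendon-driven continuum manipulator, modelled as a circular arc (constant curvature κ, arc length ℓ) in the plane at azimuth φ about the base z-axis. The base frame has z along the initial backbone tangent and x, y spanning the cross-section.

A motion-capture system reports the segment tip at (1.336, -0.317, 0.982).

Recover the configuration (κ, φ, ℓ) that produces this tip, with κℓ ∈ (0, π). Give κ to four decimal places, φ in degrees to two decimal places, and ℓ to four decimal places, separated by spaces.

ρ = √(x²+y²) = √(1.336² + -0.317²) = 1.37309
φ = atan2(y, x) mod 360° = atan2(-0.317, 1.336) = 346.6520°
|p|² = ρ² + z² = 1.37309² + 0.982² = 2.84971
κ = 2ρ / |p|² = 2×1.37309 / 2.84971 = 0.96367
θ = 2·atan2(ρ, z) = 2·atan2(1.37309, 0.982) = 1.89992 rad
ℓ = θ/κ = 1.89992/0.96367 = 1.97154

0.9637 346.65 1.9715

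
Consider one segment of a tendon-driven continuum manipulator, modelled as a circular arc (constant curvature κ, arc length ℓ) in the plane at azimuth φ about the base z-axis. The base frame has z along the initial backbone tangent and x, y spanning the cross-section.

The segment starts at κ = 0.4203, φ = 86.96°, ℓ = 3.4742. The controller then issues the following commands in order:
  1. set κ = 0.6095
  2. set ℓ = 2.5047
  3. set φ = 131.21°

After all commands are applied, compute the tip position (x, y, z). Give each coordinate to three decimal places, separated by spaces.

-1.033 1.180 1.639

initial: κ=0.4203, φ=86.96°, ℓ=3.4742
cmd 1: set κ=0.6095 → (κ,φ,ℓ)=(0.6095,86.96°,3.4742) → tip=(0.1322,2.4902,1.4015)
cmd 2: set ℓ=2.5047 → (κ,φ,ℓ)=(0.6095,86.96°,2.5047) → tip=(0.0832,1.5660,1.6391)
cmd 3: set φ=131.21° → (κ,φ,ℓ)=(0.6095,131.21°,2.5047) → tip=(-1.0332,1.1798,1.6391)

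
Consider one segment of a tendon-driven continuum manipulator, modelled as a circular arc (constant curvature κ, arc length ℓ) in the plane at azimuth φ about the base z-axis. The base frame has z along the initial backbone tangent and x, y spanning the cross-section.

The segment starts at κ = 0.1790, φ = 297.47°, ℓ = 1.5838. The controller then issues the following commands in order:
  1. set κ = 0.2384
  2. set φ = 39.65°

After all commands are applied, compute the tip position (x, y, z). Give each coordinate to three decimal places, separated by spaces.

initial: κ=0.1790, φ=297.47°, ℓ=1.5838
cmd 1: set κ=0.2384 → (κ,φ,ℓ)=(0.2384,297.47°,1.5838) → tip=(0.1363,-0.2622,1.5464)
cmd 2: set φ=39.65° → (κ,φ,ℓ)=(0.2384,39.65°,1.5838) → tip=(0.2275,0.1885,1.5464)

0.227 0.189 1.546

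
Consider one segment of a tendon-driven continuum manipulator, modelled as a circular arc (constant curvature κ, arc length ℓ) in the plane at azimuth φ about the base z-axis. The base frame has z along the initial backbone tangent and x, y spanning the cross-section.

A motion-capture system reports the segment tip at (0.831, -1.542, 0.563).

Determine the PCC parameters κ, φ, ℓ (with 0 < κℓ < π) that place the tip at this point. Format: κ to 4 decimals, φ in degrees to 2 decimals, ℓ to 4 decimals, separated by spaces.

1.0349 298.32 2.4347

ρ = √(x²+y²) = √(0.831² + -1.542²) = 1.75166
φ = atan2(y, x) mod 360° = atan2(-1.542, 0.831) = 298.3207°
|p|² = ρ² + z² = 1.75166² + 0.563² = 3.38529
κ = 2ρ / |p|² = 2×1.75166 / 3.38529 = 1.03487
θ = 2·atan2(ρ, z) = 2·atan2(1.75166, 0.563) = 2.51963 rad
ℓ = θ/κ = 2.51963/1.03487 = 2.43474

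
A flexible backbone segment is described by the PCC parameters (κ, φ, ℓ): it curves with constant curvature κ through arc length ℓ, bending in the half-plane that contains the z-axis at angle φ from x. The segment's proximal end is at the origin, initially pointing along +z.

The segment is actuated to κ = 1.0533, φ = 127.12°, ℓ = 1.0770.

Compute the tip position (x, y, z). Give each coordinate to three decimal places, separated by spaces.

-0.331 0.437 0.860

θ = κ·ℓ = 1.0533 × 1.0770 = 1.13440 rad
ρ = (1 − cos θ)/κ = (1 − 0.42267)/1.0533 = 0.54811
z = sin θ / κ = 0.90628/1.0533 = 0.86042
x = ρ cos φ = 0.54811 × cos(127.12°) = -0.33078
y = ρ sin φ = 0.54811 × sin(127.12°) = 0.43705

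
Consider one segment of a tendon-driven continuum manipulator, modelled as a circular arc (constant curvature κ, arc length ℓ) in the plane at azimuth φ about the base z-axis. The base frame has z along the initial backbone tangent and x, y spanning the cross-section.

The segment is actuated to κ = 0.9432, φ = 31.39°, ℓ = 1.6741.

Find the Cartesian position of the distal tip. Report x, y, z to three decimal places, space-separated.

0.912 0.557 1.060

θ = κ·ℓ = 0.9432 × 1.6741 = 1.57901 rad
ρ = (1 − cos θ)/κ = (1 − -0.00821)/0.9432 = 1.06893
z = sin θ / κ = 0.99997/0.9432 = 1.06018
x = ρ cos φ = 1.06893 × cos(31.39°) = 0.91248
y = ρ sin φ = 1.06893 × sin(31.39°) = 0.55676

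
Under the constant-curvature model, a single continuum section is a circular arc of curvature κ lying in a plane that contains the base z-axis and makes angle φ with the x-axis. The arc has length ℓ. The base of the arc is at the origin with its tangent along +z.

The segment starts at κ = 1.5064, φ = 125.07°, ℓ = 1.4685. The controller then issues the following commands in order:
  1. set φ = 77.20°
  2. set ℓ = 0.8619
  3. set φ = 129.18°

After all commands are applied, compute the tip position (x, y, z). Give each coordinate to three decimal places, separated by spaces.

initial: κ=1.5064, φ=125.07°, ℓ=1.4685
cmd 1: set φ=77.20° → (κ,φ,ℓ)=(1.5064,77.20°,1.4685) → tip=(0.2351,1.0346,0.5319)
cmd 2: set ℓ=0.8619 → (κ,φ,ℓ)=(1.5064,77.20°,0.8619) → tip=(0.1075,0.4732,0.6394)
cmd 3: set φ=129.18° → (κ,φ,ℓ)=(1.5064,129.18°,0.8619) → tip=(-0.3065,0.3761,0.6394)

-0.307 0.376 0.639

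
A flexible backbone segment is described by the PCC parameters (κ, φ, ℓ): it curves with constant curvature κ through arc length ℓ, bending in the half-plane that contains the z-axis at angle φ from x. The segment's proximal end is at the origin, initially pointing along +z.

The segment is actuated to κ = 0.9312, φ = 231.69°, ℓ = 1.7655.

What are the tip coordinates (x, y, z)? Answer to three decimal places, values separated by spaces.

-0.714 -0.904 1.071

θ = κ·ℓ = 0.9312 × 1.7655 = 1.64403 rad
ρ = (1 − cos θ)/κ = (1 − -0.07317)/0.9312 = 1.15246
z = sin θ / κ = 0.99732/0.9312 = 1.07100
x = ρ cos φ = 1.15246 × cos(231.69°) = -0.71443
y = ρ sin φ = 1.15246 × sin(231.69°) = -0.90430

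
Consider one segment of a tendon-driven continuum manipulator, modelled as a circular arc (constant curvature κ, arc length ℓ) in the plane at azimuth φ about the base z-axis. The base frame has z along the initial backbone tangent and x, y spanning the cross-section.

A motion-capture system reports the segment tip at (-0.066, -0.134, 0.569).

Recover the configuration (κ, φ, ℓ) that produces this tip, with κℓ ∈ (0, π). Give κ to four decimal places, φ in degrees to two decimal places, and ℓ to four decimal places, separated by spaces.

0.8632 243.78 0.5948

ρ = √(x²+y²) = √(-0.066² + -0.134²) = 0.14937
φ = atan2(y, x) mod 360° = atan2(-0.134, -0.066) = 243.7780°
|p|² = ρ² + z² = 0.14937² + 0.569² = 0.34607
κ = 2ρ / |p|² = 2×0.14937 / 0.34607 = 0.86324
θ = 2·atan2(ρ, z) = 2·atan2(0.14937, 0.569) = 0.51345 rad
ℓ = θ/κ = 0.51345/0.86324 = 0.59479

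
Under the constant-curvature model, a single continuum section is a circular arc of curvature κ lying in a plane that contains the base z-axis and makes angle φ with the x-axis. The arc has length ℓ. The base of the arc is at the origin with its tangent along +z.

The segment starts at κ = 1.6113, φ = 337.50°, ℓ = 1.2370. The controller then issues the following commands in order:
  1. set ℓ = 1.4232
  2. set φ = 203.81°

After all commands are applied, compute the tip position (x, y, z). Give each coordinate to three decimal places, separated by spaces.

initial: κ=1.6113, φ=337.50°, ℓ=1.2370
cmd 1: set ℓ=1.4232 → (κ,φ,ℓ)=(1.6113,337.50°,1.4232) → tip=(0.9525,-0.3945,0.4656)
cmd 2: set φ=203.81° → (κ,φ,ℓ)=(1.6113,203.81°,1.4232) → tip=(-0.9432,-0.4162,0.4656)

-0.943 -0.416 0.466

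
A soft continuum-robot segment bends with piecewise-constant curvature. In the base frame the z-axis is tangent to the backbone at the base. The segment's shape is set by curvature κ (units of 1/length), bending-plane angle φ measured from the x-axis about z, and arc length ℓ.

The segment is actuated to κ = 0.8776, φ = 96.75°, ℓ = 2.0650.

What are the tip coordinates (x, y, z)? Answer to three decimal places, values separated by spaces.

-0.166 1.402 1.106

θ = κ·ℓ = 0.8776 × 2.0650 = 1.81224 rad
ρ = (1 − cos θ)/κ = (1 − -0.23911)/0.8776 = 1.41193
z = sin θ / κ = 0.97099/0.8776 = 1.10642
x = ρ cos φ = 1.41193 × cos(96.75°) = -0.16595
y = ρ sin φ = 1.41193 × sin(96.75°) = 1.40214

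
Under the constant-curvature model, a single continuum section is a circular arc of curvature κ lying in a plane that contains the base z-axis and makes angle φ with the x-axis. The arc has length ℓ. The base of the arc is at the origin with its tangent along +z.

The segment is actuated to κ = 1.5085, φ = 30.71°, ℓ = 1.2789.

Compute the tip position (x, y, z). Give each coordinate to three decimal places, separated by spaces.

θ = κ·ℓ = 1.5085 × 1.2789 = 1.92922 rad
ρ = (1 − cos θ)/κ = (1 − -0.35080)/1.5085 = 0.89546
z = sin θ / κ = 0.93645/1.5085 = 0.62078
x = ρ cos φ = 0.89546 × cos(30.71°) = 0.76988
y = ρ sin φ = 0.89546 × sin(30.71°) = 0.45730

0.770 0.457 0.621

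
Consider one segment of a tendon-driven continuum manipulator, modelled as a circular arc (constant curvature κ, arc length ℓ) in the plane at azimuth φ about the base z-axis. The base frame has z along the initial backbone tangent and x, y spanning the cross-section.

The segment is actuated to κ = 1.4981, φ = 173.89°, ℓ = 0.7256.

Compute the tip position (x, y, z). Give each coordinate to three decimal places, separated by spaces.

θ = κ·ℓ = 1.4981 × 0.7256 = 1.08702 rad
ρ = (1 − cos θ)/κ = (1 − 0.46512)/1.4981 = 0.35704
z = sin θ / κ = 0.88525/1.4981 = 0.59091
x = ρ cos φ = 0.35704 × cos(173.89°) = -0.35501
y = ρ sin φ = 0.35704 × sin(173.89°) = 0.03800

-0.355 0.038 0.591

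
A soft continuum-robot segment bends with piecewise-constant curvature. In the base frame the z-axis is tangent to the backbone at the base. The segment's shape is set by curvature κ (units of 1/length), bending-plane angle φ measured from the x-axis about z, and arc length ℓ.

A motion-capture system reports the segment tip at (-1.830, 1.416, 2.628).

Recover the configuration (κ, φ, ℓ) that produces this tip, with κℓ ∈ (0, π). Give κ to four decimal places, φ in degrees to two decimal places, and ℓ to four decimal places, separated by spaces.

0.3775 142.27 3.8252

ρ = √(x²+y²) = √(-1.830² + 1.416²) = 2.31386
φ = atan2(y, x) mod 360° = atan2(1.416, -1.830) = 142.2684°
|p|² = ρ² + z² = 2.31386² + 2.628² = 12.26034
κ = 2ρ / |p|² = 2×2.31386 / 12.26034 = 0.37745
θ = 2·atan2(ρ, z) = 2·atan2(2.31386, 2.628) = 1.44383 rad
ℓ = θ/κ = 1.44383/0.37745 = 3.82518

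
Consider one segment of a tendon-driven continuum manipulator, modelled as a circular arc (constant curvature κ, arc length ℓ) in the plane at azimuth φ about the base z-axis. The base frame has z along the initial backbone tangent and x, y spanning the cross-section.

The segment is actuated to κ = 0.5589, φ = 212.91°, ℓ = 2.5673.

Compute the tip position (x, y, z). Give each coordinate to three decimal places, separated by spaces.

θ = κ·ℓ = 0.5589 × 2.5673 = 1.43486 rad
ρ = (1 − cos θ)/κ = (1 − 0.13551)/0.5589 = 1.54676
z = sin θ / κ = 0.99078/0.5589 = 1.77272
x = ρ cos φ = 1.54676 × cos(212.91°) = -1.29855
y = ρ sin φ = 1.54676 × sin(212.91°) = -0.84039

-1.299 -0.840 1.773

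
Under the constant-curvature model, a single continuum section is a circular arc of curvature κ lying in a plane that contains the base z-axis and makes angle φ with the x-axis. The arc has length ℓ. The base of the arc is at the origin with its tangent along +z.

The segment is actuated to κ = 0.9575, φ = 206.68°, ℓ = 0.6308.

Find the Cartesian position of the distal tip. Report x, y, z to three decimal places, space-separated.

-0.165 -0.083 0.593

θ = κ·ℓ = 0.9575 × 0.6308 = 0.60399 rad
ρ = (1 − cos θ)/κ = (1 − 0.82308)/0.9575 = 0.18478
z = sin θ / κ = 0.56793/0.9575 = 0.59314
x = ρ cos φ = 0.18478 × cos(206.68°) = -0.16510
y = ρ sin φ = 0.18478 × sin(206.68°) = -0.08297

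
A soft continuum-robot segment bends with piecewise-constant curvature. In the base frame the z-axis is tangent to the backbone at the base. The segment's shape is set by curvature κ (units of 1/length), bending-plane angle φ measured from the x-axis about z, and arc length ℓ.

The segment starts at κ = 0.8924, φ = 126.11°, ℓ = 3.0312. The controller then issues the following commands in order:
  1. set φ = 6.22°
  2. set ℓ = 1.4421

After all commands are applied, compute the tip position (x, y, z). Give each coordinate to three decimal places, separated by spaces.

initial: κ=0.8924, φ=126.11°, ℓ=3.0312
cmd 1: set φ=6.22° → (κ,φ,ℓ)=(0.8924,6.22°,3.0312) → tip=(2.1235,0.2314,0.4738)
cmd 2: set ℓ=1.4421 → (κ,φ,ℓ)=(0.8924,6.22°,1.4421) → tip=(0.8020,0.0874,1.0757)

0.802 0.087 1.076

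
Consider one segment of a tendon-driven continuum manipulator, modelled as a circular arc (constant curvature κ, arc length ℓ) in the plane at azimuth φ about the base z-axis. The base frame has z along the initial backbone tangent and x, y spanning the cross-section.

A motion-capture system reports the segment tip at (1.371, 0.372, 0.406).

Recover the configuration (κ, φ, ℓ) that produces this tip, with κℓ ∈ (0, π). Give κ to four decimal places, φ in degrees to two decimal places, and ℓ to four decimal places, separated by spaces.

ρ = √(x²+y²) = √(1.371² + 0.372²) = 1.42057
φ = atan2(y, x) mod 360° = atan2(0.372, 1.371) = 15.1808°
|p|² = ρ² + z² = 1.42057² + 0.406² = 2.18286
κ = 2ρ / |p|² = 2×1.42057 / 2.18286 = 1.30157
θ = 2·atan2(ρ, z) = 2·atan2(1.42057, 0.406) = 2.58483 rad
ℓ = θ/κ = 2.58483/1.30157 = 1.98594

1.3016 15.18 1.9859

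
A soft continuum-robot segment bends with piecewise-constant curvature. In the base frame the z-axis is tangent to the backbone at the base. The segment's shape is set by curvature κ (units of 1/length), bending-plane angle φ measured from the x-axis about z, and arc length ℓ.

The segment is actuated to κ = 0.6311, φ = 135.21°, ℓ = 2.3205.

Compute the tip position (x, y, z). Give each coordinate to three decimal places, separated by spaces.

θ = κ·ℓ = 0.6311 × 2.3205 = 1.46447 rad
ρ = (1 − cos θ)/κ = (1 − 0.10613)/0.6311 = 1.41637
z = sin θ / κ = 0.99435/0.6311 = 1.57559
x = ρ cos φ = 1.41637 × cos(135.21°) = -1.00519
y = ρ sin φ = 1.41637 × sin(135.21°) = 0.99785

-1.005 0.998 1.576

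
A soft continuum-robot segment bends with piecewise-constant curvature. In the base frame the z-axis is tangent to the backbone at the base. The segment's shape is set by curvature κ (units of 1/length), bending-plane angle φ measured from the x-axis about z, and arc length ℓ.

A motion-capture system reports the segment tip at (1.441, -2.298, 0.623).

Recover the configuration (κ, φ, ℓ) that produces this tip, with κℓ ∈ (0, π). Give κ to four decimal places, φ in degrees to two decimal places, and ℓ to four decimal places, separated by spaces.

ρ = √(x²+y²) = √(1.441² + -2.298²) = 2.71243
φ = atan2(y, x) mod 360° = atan2(-2.298, 1.441) = 302.0905°
|p|² = ρ² + z² = 2.71243² + 0.623² = 7.74541
κ = 2ρ / |p|² = 2×2.71243 / 7.74541 = 0.70040
θ = 2·atan2(ρ, z) = 2·atan2(2.71243, 0.623) = 2.69006 rad
ℓ = θ/κ = 2.69006/0.70040 = 3.84076

0.7004 302.09 3.8408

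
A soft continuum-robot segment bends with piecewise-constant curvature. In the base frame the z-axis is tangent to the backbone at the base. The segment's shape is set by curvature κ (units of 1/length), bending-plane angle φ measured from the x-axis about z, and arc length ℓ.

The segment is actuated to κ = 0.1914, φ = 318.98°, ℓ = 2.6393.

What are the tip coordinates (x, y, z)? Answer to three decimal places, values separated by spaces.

θ = κ·ℓ = 0.1914 × 2.6393 = 0.50516 rad
ρ = (1 − cos θ)/κ = (1 − 0.87510)/0.1914 = 0.65258
z = sin θ / κ = 0.48395/0.1914 = 2.52847
x = ρ cos φ = 0.65258 × cos(318.98°) = 0.49236
y = ρ sin φ = 0.65258 × sin(318.98°) = -0.42830

0.492 -0.428 2.528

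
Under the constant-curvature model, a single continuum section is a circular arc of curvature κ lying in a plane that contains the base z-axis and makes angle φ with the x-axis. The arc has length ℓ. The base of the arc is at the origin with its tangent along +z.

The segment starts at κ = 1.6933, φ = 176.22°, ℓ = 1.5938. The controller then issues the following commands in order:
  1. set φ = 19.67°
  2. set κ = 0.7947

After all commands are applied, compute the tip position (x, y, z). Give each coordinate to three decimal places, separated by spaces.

0.830 0.297 1.201

initial: κ=1.6933, φ=176.22°, ℓ=1.5938
cmd 1: set φ=19.67° → (κ,φ,ℓ)=(1.6933,19.67°,1.5938) → tip=(1.0586,0.3784,0.2530)
cmd 2: set κ=0.7947 → (κ,φ,ℓ)=(0.7947,19.67°,1.5938) → tip=(0.8300,0.2967,1.2006)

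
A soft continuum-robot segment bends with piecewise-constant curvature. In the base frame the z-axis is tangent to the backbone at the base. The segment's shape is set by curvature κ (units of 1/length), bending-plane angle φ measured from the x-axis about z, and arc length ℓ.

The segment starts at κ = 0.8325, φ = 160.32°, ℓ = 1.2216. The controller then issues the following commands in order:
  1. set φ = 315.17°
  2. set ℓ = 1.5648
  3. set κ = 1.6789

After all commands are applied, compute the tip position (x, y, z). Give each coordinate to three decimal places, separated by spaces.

initial: κ=0.8325, φ=160.32°, ℓ=1.2216
cmd 1: set φ=315.17° → (κ,φ,ℓ)=(0.8325,315.17°,1.2216) → tip=(0.4039,-0.4015,1.0217)
cmd 2: set ℓ=1.5648 → (κ,φ,ℓ)=(0.8325,315.17°,1.5648) → tip=(0.6262,-0.6225,1.1583)
cmd 3: set κ=1.6789 → (κ,φ,ℓ)=(1.6789,315.17°,1.5648) → tip=(0.7902,-0.7855,0.2931)

0.790 -0.785 0.293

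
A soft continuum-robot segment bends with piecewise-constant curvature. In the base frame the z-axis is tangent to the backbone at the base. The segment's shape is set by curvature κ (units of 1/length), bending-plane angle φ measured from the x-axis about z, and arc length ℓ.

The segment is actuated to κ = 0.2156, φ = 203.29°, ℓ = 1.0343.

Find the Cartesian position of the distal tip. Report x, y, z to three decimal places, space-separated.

-0.105 -0.045 1.026

θ = κ·ℓ = 0.2156 × 1.0343 = 0.22300 rad
ρ = (1 − cos θ)/κ = (1 − 0.97524)/0.2156 = 0.11484
z = sin θ / κ = 0.22115/0.2156 = 1.02575
x = ρ cos φ = 0.11484 × cos(203.29°) = -0.10549
y = ρ sin φ = 0.11484 × sin(203.29°) = -0.04541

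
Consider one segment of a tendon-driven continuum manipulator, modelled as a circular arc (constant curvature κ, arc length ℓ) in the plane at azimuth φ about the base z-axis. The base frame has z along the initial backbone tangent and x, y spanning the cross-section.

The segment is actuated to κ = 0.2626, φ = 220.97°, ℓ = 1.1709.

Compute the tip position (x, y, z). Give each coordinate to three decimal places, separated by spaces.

-0.135 -0.117 1.153

θ = κ·ℓ = 0.2626 × 1.1709 = 0.30748 rad
ρ = (1 − cos θ)/κ = (1 − 0.95310)/0.2626 = 0.17860
z = sin θ / κ = 0.30266/0.2626 = 1.15254
x = ρ cos φ = 0.17860 × cos(220.97°) = -0.13485
y = ρ sin φ = 0.17860 × sin(220.97°) = -0.11710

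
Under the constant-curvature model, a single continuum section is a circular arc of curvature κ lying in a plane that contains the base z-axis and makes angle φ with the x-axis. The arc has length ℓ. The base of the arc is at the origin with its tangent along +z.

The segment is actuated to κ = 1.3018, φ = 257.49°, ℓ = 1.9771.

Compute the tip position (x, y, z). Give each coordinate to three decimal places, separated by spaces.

-0.307 -1.382 0.413

θ = κ·ℓ = 1.3018 × 1.9771 = 2.57379 rad
ρ = (1 − cos θ)/κ = (1 − -0.84308)/1.3018 = 1.41580
z = sin θ / κ = 0.53778/1.3018 = 0.41311
x = ρ cos φ = 1.41580 × cos(257.49°) = -0.30668
y = ρ sin φ = 1.41580 × sin(257.49°) = -1.38218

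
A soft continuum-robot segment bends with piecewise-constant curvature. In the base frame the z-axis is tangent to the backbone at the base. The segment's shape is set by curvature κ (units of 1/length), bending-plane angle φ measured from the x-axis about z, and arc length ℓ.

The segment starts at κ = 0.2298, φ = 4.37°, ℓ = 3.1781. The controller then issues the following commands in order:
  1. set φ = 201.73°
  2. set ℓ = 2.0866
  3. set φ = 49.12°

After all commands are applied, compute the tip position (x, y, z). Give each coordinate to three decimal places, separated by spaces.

initial: κ=0.2298, φ=4.37°, ℓ=3.1781
cmd 1: set φ=201.73° → (κ,φ,ℓ)=(0.2298,201.73°,3.1781) → tip=(-1.0310,-0.4109,2.9030)
cmd 2: set ℓ=2.0866 → (κ,φ,ℓ)=(0.2298,201.73°,2.0866) → tip=(-0.4559,-0.1817,2.0076)
cmd 3: set φ=49.12° → (κ,φ,ℓ)=(0.2298,49.12°,2.0866) → tip=(0.3212,0.3710,2.0076)

0.321 0.371 2.008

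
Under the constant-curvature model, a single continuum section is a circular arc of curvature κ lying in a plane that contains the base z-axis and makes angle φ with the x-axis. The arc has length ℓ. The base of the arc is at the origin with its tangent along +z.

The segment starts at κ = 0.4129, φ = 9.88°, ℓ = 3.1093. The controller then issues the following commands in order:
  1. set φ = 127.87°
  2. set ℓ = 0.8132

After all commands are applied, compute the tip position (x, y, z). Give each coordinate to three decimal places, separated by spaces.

-0.083 0.107 0.798

initial: κ=0.4129, φ=9.88°, ℓ=3.1093
cmd 1: set φ=127.87° → (κ,φ,ℓ)=(0.4129,127.87°,3.1093) → tip=(-1.0659,1.3707,2.3229)
cmd 2: set ℓ=0.8132 → (κ,φ,ℓ)=(0.4129,127.87°,0.8132) → tip=(-0.0830,0.1068,0.7980)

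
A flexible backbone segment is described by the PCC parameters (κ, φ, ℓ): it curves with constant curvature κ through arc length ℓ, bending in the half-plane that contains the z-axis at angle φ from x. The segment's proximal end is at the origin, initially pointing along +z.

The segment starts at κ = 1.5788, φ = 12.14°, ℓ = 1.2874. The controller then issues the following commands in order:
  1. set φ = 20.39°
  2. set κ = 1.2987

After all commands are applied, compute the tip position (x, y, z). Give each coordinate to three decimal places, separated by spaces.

initial: κ=1.5788, φ=12.14°, ℓ=1.2874
cmd 1: set φ=20.39° → (κ,φ,ℓ)=(1.5788,20.39°,1.2874) → tip=(0.8582,0.3190,0.5671)
cmd 2: set κ=1.2987 → (κ,φ,ℓ)=(1.2987,20.39°,1.2874) → tip=(0.7946,0.2954,0.7661)

0.795 0.295 0.766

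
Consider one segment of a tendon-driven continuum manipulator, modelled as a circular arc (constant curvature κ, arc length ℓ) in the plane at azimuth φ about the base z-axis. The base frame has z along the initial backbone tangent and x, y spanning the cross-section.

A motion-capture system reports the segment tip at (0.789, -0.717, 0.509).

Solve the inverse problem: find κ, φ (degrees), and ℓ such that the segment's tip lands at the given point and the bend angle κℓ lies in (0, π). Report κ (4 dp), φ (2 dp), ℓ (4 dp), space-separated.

1.5277 317.74 1.4733

ρ = √(x²+y²) = √(0.789² + -0.717²) = 1.06612
φ = atan2(y, x) mod 360° = atan2(-0.717, 0.789) = 317.7372°
|p|² = ρ² + z² = 1.06612² + 0.509² = 1.39569
κ = 2ρ / |p|² = 2×1.06612 / 1.39569 = 1.52773
θ = 2·atan2(ρ, z) = 2·atan2(1.06612, 0.509) = 2.25073 rad
ℓ = θ/κ = 2.25073/1.52773 = 1.47325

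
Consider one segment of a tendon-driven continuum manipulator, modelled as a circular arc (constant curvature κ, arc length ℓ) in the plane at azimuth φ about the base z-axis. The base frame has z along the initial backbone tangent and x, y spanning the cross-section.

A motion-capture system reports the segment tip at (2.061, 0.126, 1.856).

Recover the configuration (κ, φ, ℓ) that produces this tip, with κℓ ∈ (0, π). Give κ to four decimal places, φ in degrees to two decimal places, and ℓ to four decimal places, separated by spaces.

0.5357 3.50 3.1306

ρ = √(x²+y²) = √(2.061² + 0.126²) = 2.06485
φ = atan2(y, x) mod 360° = atan2(0.126, 2.061) = 3.4984°
|p|² = ρ² + z² = 2.06485² + 1.856² = 7.70833
κ = 2ρ / |p|² = 2×2.06485 / 7.70833 = 0.53574
θ = 2·atan2(ρ, z) = 2·atan2(2.06485, 1.856) = 1.67723 rad
ℓ = θ/κ = 1.67723/0.53574 = 3.13065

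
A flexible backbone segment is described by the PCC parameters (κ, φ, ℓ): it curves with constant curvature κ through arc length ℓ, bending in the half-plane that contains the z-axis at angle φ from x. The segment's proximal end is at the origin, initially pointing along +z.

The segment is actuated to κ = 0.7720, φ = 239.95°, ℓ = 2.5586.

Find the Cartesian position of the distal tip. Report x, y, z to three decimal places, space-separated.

θ = κ·ℓ = 0.7720 × 2.5586 = 1.97524 rad
ρ = (1 − cos θ)/κ = (1 − -0.39351)/0.7720 = 1.80506
z = sin θ / κ = 0.91932/0.7720 = 1.19083
x = ρ cos φ = 1.80506 × cos(239.95°) = -0.90389
y = ρ sin φ = 1.80506 × sin(239.95°) = -1.56244

-0.904 -1.562 1.191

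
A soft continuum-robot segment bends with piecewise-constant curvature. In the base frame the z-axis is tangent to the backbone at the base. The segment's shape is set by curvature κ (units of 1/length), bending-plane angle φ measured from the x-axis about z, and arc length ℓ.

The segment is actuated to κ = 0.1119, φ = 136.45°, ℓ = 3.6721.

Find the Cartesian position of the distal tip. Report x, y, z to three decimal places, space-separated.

θ = κ·ℓ = 0.1119 × 3.6721 = 0.41091 rad
ρ = (1 − cos θ)/κ = (1 − 0.91676)/0.1119 = 0.74389
z = sin θ / κ = 0.39944/0.1119 = 3.56963
x = ρ cos φ = 0.74389 × cos(136.45°) = -0.53915
y = ρ sin φ = 0.74389 × sin(136.45°) = 0.51253

-0.539 0.513 3.570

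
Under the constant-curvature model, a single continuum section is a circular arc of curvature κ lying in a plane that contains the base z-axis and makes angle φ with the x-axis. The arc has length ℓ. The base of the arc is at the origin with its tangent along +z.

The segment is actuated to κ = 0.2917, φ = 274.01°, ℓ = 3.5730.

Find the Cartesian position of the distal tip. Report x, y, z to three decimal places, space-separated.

0.119 -1.695 2.960

θ = κ·ℓ = 0.2917 × 3.5730 = 1.04224 rad
ρ = (1 − cos θ)/κ = (1 − 0.50428)/0.2917 = 1.69940
z = sin θ / κ = 0.86354/0.2917 = 2.96036
x = ρ cos φ = 1.69940 × cos(274.01°) = 0.11884
y = ρ sin φ = 1.69940 × sin(274.01°) = -1.69524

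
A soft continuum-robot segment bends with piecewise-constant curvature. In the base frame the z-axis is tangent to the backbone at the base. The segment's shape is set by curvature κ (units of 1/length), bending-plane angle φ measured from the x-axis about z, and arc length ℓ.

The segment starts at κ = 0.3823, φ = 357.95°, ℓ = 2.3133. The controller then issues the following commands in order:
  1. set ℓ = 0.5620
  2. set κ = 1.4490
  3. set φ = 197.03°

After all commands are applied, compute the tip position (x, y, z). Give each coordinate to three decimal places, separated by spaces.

-0.207 -0.063 0.502

initial: κ=0.3823, φ=357.95°, ℓ=2.3133
cmd 1: set ℓ=0.5620 → (κ,φ,ℓ)=(0.3823,357.95°,0.5620) → tip=(0.0601,-0.0022,0.5577)
cmd 2: set κ=1.4490 → (κ,φ,ℓ)=(1.4490,357.95°,0.5620) → tip=(0.2163,-0.0077,0.5019)
cmd 3: set φ=197.03° → (κ,φ,ℓ)=(1.4490,197.03°,0.5620) → tip=(-0.2070,-0.0634,0.5019)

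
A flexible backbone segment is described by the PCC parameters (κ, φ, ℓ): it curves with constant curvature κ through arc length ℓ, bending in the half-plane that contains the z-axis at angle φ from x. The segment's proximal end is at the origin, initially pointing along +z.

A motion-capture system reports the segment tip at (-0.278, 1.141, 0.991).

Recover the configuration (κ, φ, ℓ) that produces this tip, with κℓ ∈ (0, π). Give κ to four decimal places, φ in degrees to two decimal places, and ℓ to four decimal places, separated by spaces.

0.9947 103.69 1.7490

ρ = √(x²+y²) = √(-0.278² + 1.141²) = 1.17438
φ = atan2(y, x) mod 360° = atan2(1.141, -0.278) = 103.6931°
|p|² = ρ² + z² = 1.17438² + 0.991² = 2.36125
κ = 2ρ / |p|² = 2×1.17438 / 2.36125 = 0.99471
θ = 2·atan2(ρ, z) = 2·atan2(1.17438, 0.991) = 1.73977 rad
ℓ = θ/κ = 1.73977/0.99471 = 1.74902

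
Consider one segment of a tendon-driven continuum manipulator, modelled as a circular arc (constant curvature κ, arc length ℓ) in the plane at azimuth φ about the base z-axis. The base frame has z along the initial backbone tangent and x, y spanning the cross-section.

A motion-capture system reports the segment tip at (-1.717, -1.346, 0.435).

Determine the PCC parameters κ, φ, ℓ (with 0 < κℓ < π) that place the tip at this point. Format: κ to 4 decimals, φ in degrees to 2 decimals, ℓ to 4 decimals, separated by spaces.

0.8817 218.09 3.1168

ρ = √(x²+y²) = √(-1.717² + -1.346²) = 2.18170
φ = atan2(y, x) mod 360° = atan2(-1.346, -1.717) = 218.0938°
|p|² = ρ² + z² = 2.18170² + 0.435² = 4.94903
κ = 2ρ / |p|² = 2×2.18170 / 4.94903 = 0.88167
θ = 2·atan2(ρ, z) = 2·atan2(2.18170, 0.435) = 2.74798 rad
ℓ = θ/κ = 2.74798/0.88167 = 3.11680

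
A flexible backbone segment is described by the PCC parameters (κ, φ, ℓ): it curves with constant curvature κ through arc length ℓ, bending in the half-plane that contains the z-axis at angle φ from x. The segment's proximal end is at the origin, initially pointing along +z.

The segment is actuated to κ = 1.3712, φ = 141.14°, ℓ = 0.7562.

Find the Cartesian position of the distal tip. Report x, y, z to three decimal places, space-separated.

θ = κ·ℓ = 1.3712 × 0.7562 = 1.03690 rad
ρ = (1 − cos θ)/κ = (1 − 0.50889)/1.3712 = 0.35816
z = sin θ / κ = 0.86083/1.3712 = 0.62779
x = ρ cos φ = 0.35816 × cos(141.14°) = -0.27889
y = ρ sin φ = 0.35816 × sin(141.14°) = 0.22472

-0.279 0.225 0.628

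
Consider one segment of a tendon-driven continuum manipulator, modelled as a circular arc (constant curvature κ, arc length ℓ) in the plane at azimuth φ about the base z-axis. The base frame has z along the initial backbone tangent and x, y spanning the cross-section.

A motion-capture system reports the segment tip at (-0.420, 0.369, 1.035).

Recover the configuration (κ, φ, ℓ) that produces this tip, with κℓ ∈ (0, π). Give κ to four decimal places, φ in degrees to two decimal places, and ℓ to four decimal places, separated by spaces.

ρ = √(x²+y²) = √(-0.420² + 0.369²) = 0.55907
φ = atan2(y, x) mod 360° = atan2(0.369, -0.420) = 138.6984°
|p|² = ρ² + z² = 0.55907² + 1.035² = 1.38379
κ = 2ρ / |p|² = 2×0.55907 / 1.38379 = 0.80803
θ = 2·atan2(ρ, z) = 2·atan2(0.55907, 1.035) = 0.99052 rad
ℓ = θ/κ = 0.99052/0.80803 = 1.22585

0.8080 138.70 1.2258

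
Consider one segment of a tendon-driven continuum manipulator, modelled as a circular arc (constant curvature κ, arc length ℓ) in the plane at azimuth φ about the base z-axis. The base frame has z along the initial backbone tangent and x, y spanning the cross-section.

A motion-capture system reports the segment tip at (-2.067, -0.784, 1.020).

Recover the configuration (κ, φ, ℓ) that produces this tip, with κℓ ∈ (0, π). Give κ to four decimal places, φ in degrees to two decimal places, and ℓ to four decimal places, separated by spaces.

0.7459 200.77 3.0527

ρ = √(x²+y²) = √(-2.067² + -0.784²) = 2.21069
φ = atan2(y, x) mod 360° = atan2(-0.784, -2.067) = 200.7714°
|p|² = ρ² + z² = 2.21069² + 1.020² = 5.92755
κ = 2ρ / |p|² = 2×2.21069 / 5.92755 = 0.74590
θ = 2·atan2(ρ, z) = 2·atan2(2.21069, 1.020) = 2.27701 rad
ℓ = θ/κ = 2.27701/0.74590 = 3.05269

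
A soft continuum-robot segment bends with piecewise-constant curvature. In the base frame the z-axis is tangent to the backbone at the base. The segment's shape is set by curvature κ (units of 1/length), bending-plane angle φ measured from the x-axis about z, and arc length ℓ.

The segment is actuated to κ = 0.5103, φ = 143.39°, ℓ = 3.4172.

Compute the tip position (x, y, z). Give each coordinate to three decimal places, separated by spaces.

-1.844 1.370 1.930

θ = κ·ℓ = 0.5103 × 3.4172 = 1.74380 rad
ρ = (1 − cos θ)/κ = (1 − -0.17214)/0.5103 = 2.29696
z = sin θ / κ = 0.98507/0.5103 = 1.93038
x = ρ cos φ = 2.29696 × cos(143.39°) = -1.84380
y = ρ sin φ = 2.29696 × sin(143.39°) = 1.36983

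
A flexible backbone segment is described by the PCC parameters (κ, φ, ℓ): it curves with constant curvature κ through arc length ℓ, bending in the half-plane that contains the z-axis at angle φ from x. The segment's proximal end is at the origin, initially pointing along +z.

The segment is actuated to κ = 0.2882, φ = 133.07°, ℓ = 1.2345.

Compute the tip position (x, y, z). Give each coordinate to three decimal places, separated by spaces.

-0.148 0.159 1.209

θ = κ·ℓ = 0.2882 × 1.2345 = 0.35578 rad
ρ = (1 − cos θ)/κ = (1 − 0.93737)/0.2882 = 0.21730
z = sin θ / κ = 0.34832/0.2882 = 1.20862
x = ρ cos φ = 0.21730 × cos(133.07°) = -0.14839
y = ρ sin φ = 0.21730 × sin(133.07°) = 0.15874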